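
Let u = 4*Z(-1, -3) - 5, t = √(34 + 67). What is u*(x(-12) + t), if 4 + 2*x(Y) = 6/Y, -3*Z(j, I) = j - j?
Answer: 45/4 - 5*√101 ≈ -38.999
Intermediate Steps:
Z(j, I) = 0 (Z(j, I) = -(j - j)/3 = -⅓*0 = 0)
t = √101 ≈ 10.050
x(Y) = -2 + 3/Y (x(Y) = -2 + (6/Y)/2 = -2 + 3/Y)
u = -5 (u = 4*0 - 5 = 0 - 5 = -5)
u*(x(-12) + t) = -5*((-2 + 3/(-12)) + √101) = -5*((-2 + 3*(-1/12)) + √101) = -5*((-2 - ¼) + √101) = -5*(-9/4 + √101) = 45/4 - 5*√101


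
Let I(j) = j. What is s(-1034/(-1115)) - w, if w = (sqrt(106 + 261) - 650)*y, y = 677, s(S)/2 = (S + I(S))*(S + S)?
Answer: 547089714498/1243225 - 677*sqrt(367) ≈ 4.2709e+5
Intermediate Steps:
s(S) = 8*S**2 (s(S) = 2*((S + S)*(S + S)) = 2*((2*S)*(2*S)) = 2*(4*S**2) = 8*S**2)
w = -440050 + 677*sqrt(367) (w = (sqrt(106 + 261) - 650)*677 = (sqrt(367) - 650)*677 = (-650 + sqrt(367))*677 = -440050 + 677*sqrt(367) ≈ -4.2708e+5)
s(-1034/(-1115)) - w = 8*(-1034/(-1115))**2 - (-440050 + 677*sqrt(367)) = 8*(-1034*(-1/1115))**2 + (440050 - 677*sqrt(367)) = 8*(1034/1115)**2 + (440050 - 677*sqrt(367)) = 8*(1069156/1243225) + (440050 - 677*sqrt(367)) = 8553248/1243225 + (440050 - 677*sqrt(367)) = 547089714498/1243225 - 677*sqrt(367)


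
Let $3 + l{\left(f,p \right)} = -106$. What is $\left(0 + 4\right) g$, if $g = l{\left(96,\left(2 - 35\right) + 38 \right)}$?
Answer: $-436$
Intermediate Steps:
$l{\left(f,p \right)} = -109$ ($l{\left(f,p \right)} = -3 - 106 = -109$)
$g = -109$
$\left(0 + 4\right) g = \left(0 + 4\right) \left(-109\right) = 4 \left(-109\right) = -436$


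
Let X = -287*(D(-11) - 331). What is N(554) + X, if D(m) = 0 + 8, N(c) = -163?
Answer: 92538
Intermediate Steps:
D(m) = 8
X = 92701 (X = -287*(8 - 331) = -287*(-323) = 92701)
N(554) + X = -163 + 92701 = 92538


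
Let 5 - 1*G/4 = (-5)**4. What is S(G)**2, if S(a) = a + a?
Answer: 24601600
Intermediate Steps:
G = -2480 (G = 20 - 4*(-5)**4 = 20 - 4*625 = 20 - 2500 = -2480)
S(a) = 2*a
S(G)**2 = (2*(-2480))**2 = (-4960)**2 = 24601600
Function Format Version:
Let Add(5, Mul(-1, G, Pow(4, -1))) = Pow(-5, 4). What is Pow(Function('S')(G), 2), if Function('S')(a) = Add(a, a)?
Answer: 24601600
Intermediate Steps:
G = -2480 (G = Add(20, Mul(-4, Pow(-5, 4))) = Add(20, Mul(-4, 625)) = Add(20, -2500) = -2480)
Function('S')(a) = Mul(2, a)
Pow(Function('S')(G), 2) = Pow(Mul(2, -2480), 2) = Pow(-4960, 2) = 24601600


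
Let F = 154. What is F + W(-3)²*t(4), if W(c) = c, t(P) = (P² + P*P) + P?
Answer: 478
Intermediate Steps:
t(P) = P + 2*P² (t(P) = (P² + P²) + P = 2*P² + P = P + 2*P²)
F + W(-3)²*t(4) = 154 + (-3)²*(4*(1 + 2*4)) = 154 + 9*(4*(1 + 8)) = 154 + 9*(4*9) = 154 + 9*36 = 154 + 324 = 478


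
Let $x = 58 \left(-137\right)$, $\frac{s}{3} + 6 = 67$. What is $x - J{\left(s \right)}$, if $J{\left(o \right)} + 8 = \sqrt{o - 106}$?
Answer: $-7938 - \sqrt{77} \approx -7946.8$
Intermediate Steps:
$s = 183$ ($s = -18 + 3 \cdot 67 = -18 + 201 = 183$)
$J{\left(o \right)} = -8 + \sqrt{-106 + o}$ ($J{\left(o \right)} = -8 + \sqrt{o - 106} = -8 + \sqrt{-106 + o}$)
$x = -7946$
$x - J{\left(s \right)} = -7946 - \left(-8 + \sqrt{-106 + 183}\right) = -7946 - \left(-8 + \sqrt{77}\right) = -7946 + \left(8 - \sqrt{77}\right) = -7938 - \sqrt{77}$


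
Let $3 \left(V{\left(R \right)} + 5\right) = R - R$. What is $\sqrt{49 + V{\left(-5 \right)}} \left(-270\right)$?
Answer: $- 540 \sqrt{11} \approx -1791.0$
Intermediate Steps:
$V{\left(R \right)} = -5$ ($V{\left(R \right)} = -5 + \frac{R - R}{3} = -5 + \frac{1}{3} \cdot 0 = -5 + 0 = -5$)
$\sqrt{49 + V{\left(-5 \right)}} \left(-270\right) = \sqrt{49 - 5} \left(-270\right) = \sqrt{44} \left(-270\right) = 2 \sqrt{11} \left(-270\right) = - 540 \sqrt{11}$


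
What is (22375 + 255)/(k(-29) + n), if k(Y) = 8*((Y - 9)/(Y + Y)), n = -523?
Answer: -131254/3003 ≈ -43.708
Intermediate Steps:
k(Y) = 4*(-9 + Y)/Y (k(Y) = 8*((-9 + Y)/((2*Y))) = 8*((-9 + Y)*(1/(2*Y))) = 8*((-9 + Y)/(2*Y)) = 4*(-9 + Y)/Y)
(22375 + 255)/(k(-29) + n) = (22375 + 255)/((4 - 36/(-29)) - 523) = 22630/((4 - 36*(-1/29)) - 523) = 22630/((4 + 36/29) - 523) = 22630/(152/29 - 523) = 22630/(-15015/29) = 22630*(-29/15015) = -131254/3003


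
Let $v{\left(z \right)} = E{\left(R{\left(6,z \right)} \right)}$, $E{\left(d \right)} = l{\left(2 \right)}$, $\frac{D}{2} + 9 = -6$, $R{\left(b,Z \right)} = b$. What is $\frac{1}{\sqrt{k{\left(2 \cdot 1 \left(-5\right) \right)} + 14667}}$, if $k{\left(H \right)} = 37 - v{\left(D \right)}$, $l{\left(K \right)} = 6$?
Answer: $\frac{\sqrt{14698}}{14698} \approx 0.0082484$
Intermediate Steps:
$D = -30$ ($D = -18 + 2 \left(-6\right) = -18 - 12 = -30$)
$E{\left(d \right)} = 6$
$v{\left(z \right)} = 6$
$k{\left(H \right)} = 31$ ($k{\left(H \right)} = 37 - 6 = 31$)
$\frac{1}{\sqrt{k{\left(2 \cdot 1 \left(-5\right) \right)} + 14667}} = \frac{1}{\sqrt{31 + 14667}} = \frac{1}{\sqrt{14698}} = \frac{\sqrt{14698}}{14698}$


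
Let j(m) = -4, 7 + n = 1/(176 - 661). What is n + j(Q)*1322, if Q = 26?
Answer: -2568076/485 ≈ -5295.0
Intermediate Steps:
n = -3396/485 (n = -7 + 1/(176 - 661) = -7 + 1/(-485) = -7 - 1/485 = -3396/485 ≈ -7.0021)
n + j(Q)*1322 = -3396/485 - 4*1322 = -3396/485 - 5288 = -2568076/485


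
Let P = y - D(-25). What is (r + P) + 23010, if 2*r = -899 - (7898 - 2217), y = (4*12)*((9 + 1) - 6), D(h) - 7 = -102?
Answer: 20007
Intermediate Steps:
D(h) = -95 (D(h) = 7 - 102 = -95)
y = 192 (y = 48*(10 - 6) = 48*4 = 192)
P = 287 (P = 192 - 1*(-95) = 192 + 95 = 287)
r = -3290 (r = (-899 - (7898 - 2217))/2 = (-899 - 1*5681)/2 = (-899 - 5681)/2 = (½)*(-6580) = -3290)
(r + P) + 23010 = (-3290 + 287) + 23010 = -3003 + 23010 = 20007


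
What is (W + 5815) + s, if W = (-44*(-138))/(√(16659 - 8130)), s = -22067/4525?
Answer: 26290808/4525 + 2024*√8529/2843 ≈ 5875.9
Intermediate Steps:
s = -22067/4525 (s = -22067*1/4525 = -22067/4525 ≈ -4.8767)
W = 2024*√8529/2843 (W = 6072/(√8529) = 6072*(√8529/8529) = 2024*√8529/2843 ≈ 65.748)
(W + 5815) + s = (2024*√8529/2843 + 5815) - 22067/4525 = (5815 + 2024*√8529/2843) - 22067/4525 = 26290808/4525 + 2024*√8529/2843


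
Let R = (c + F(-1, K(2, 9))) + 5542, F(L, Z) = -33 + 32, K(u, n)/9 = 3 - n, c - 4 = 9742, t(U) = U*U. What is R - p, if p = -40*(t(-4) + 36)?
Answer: 17367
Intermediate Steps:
t(U) = U²
c = 9746 (c = 4 + 9742 = 9746)
K(u, n) = 27 - 9*n (K(u, n) = 9*(3 - n) = 27 - 9*n)
F(L, Z) = -1
p = -2080 (p = -40*((-4)² + 36) = -40*(16 + 36) = -40*52 = -2080)
R = 15287 (R = (9746 - 1) + 5542 = 9745 + 5542 = 15287)
R - p = 15287 - 1*(-2080) = 15287 + 2080 = 17367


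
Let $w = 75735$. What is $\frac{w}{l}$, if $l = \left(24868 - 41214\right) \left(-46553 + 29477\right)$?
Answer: $\frac{2295}{8458312} \approx 0.00027133$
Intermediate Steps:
$l = 279124296$ ($l = \left(-16346\right) \left(-17076\right) = 279124296$)
$\frac{w}{l} = \frac{75735}{279124296} = 75735 \cdot \frac{1}{279124296} = \frac{2295}{8458312}$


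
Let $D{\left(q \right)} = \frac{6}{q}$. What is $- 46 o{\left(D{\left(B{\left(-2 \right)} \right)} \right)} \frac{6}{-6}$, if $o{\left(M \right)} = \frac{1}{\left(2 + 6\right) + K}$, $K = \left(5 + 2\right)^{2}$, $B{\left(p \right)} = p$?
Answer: $\frac{46}{57} \approx 0.80702$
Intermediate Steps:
$K = 49$ ($K = 7^{2} = 49$)
$o{\left(M \right)} = \frac{1}{57}$ ($o{\left(M \right)} = \frac{1}{\left(2 + 6\right) + 49} = \frac{1}{8 + 49} = \frac{1}{57}$)
$- 46 o{\left(D{\left(B{\left(-2 \right)} \right)} \right)} \frac{6}{-6} = \left(-46\right) \frac{1}{57} \frac{6}{-6} = - \frac{46 \cdot 6 \left(- \frac{1}{6}\right)}{57} = \left(- \frac{46}{57}\right) \left(-1\right) = \frac{46}{57}$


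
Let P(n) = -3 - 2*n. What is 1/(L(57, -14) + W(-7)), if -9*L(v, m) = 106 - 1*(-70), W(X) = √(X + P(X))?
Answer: -9/158 ≈ -0.056962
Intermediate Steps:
W(X) = √(-3 - X) (W(X) = √(X + (-3 - 2*X)) = √(-3 - X))
L(v, m) = -176/9 (L(v, m) = -(106 - 1*(-70))/9 = -(106 + 70)/9 = -⅑*176 = -176/9)
1/(L(57, -14) + W(-7)) = 1/(-176/9 + √(-3 - 1*(-7))) = 1/(-176/9 + √(-3 + 7)) = 1/(-176/9 + √4) = 1/(-176/9 + 2) = 1/(-158/9) = -9/158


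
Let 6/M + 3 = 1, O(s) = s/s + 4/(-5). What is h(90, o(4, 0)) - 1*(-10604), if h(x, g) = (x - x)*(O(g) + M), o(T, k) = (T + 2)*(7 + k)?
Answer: 10604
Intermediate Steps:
O(s) = ⅕ (O(s) = 1 + 4*(-⅕) = 1 - ⅘ = ⅕)
M = -3 (M = 6/(-3 + 1) = 6/(-2) = 6*(-½) = -3)
o(T, k) = (2 + T)*(7 + k)
h(x, g) = 0 (h(x, g) = (x - x)*(⅕ - 3) = 0*(-14/5) = 0)
h(90, o(4, 0)) - 1*(-10604) = 0 - 1*(-10604) = 0 + 10604 = 10604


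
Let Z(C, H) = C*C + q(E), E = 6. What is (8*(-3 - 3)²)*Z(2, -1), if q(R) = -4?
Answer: 0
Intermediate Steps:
Z(C, H) = -4 + C² (Z(C, H) = C*C - 4 = C² - 4 = -4 + C²)
(8*(-3 - 3)²)*Z(2, -1) = (8*(-3 - 3)²)*(-4 + 2²) = (8*(-6)²)*(-4 + 4) = (8*36)*0 = 288*0 = 0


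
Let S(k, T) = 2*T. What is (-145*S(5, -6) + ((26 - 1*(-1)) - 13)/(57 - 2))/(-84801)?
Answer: -95714/4664055 ≈ -0.020522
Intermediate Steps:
(-145*S(5, -6) + ((26 - 1*(-1)) - 13)/(57 - 2))/(-84801) = (-290*(-6) + ((26 - 1*(-1)) - 13)/(57 - 2))/(-84801) = (-145*(-12) + ((26 + 1) - 13)/55)*(-1/84801) = (1740 + (27 - 13)*(1/55))*(-1/84801) = (1740 + 14*(1/55))*(-1/84801) = (1740 + 14/55)*(-1/84801) = (95714/55)*(-1/84801) = -95714/4664055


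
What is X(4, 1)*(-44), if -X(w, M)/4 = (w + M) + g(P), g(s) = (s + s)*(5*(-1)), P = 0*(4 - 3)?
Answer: 880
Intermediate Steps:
P = 0 (P = 0*1 = 0)
g(s) = -10*s (g(s) = (2*s)*(-5) = -10*s)
X(w, M) = -4*M - 4*w (X(w, M) = -4*((w + M) - 10*0) = -4*((M + w) + 0) = -4*(M + w) = -4*M - 4*w)
X(4, 1)*(-44) = (-4*1 - 4*4)*(-44) = (-4 - 16)*(-44) = -20*(-44) = 880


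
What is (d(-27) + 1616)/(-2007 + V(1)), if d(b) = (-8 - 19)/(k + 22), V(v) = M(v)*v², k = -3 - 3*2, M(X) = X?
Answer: -20981/26078 ≈ -0.80455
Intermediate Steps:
k = -9 (k = -3 - 6 = -9)
V(v) = v³ (V(v) = v*v² = v³)
d(b) = -27/13 (d(b) = (-8 - 19)/(-9 + 22) = -27/13)
(d(-27) + 1616)/(-2007 + V(1)) = (-27/13 + 1616)/(-2007 + 1³) = 20981/(13*(-2007 + 1)) = (20981/13)/(-2006) = (20981/13)*(-1/2006) = -20981/26078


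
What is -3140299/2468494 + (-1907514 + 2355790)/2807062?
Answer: -3854223687597/3464607852314 ≈ -1.1125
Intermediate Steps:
-3140299/2468494 + (-1907514 + 2355790)/2807062 = -3140299*1/2468494 + 448276*(1/2807062) = -3140299/2468494 + 224138/1403531 = -3854223687597/3464607852314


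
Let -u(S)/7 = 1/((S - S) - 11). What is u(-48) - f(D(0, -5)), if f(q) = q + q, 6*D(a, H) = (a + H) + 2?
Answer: 18/11 ≈ 1.6364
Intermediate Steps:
D(a, H) = 1/3 + H/6 + a/6 (D(a, H) = ((a + H) + 2)/6 = ((H + a) + 2)/6 = (2 + H + a)/6 = 1/3 + H/6 + a/6)
f(q) = 2*q
u(S) = 7/11 (u(S) = -7/((S - S) - 11) = -7/(0 - 11) = -7/(-11) = -7*(-1/11) = 7/11)
u(-48) - f(D(0, -5)) = 7/11 - 2*(1/3 + (1/6)*(-5) + (1/6)*0) = 7/11 - 2*(1/3 - 5/6 + 0) = 7/11 - 2*(-1)/2 = 7/11 - 1*(-1) = 7/11 + 1 = 18/11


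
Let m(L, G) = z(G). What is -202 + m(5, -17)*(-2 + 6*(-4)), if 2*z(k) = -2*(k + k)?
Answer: -1086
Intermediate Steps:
z(k) = -2*k (z(k) = (-2*(k + k))/2 = (-4*k)/2 = -2*k)
m(L, G) = -2*G
-202 + m(5, -17)*(-2 + 6*(-4)) = -202 + (-2*(-17))*(-2 + 6*(-4)) = -202 + 34*(-2 - 24) = -202 + 34*(-26) = -202 - 884 = -1086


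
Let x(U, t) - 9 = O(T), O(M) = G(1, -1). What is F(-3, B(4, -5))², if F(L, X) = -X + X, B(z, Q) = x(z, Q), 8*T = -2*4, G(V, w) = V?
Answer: 0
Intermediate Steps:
T = -1 (T = (-2*4)/8 = (⅛)*(-8) = -1)
O(M) = 1
x(U, t) = 10 (x(U, t) = 9 + 1 = 10)
B(z, Q) = 10
F(L, X) = 0
F(-3, B(4, -5))² = 0² = 0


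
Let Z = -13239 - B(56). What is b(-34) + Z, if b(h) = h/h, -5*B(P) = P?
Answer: -66134/5 ≈ -13227.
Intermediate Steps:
B(P) = -P/5
b(h) = 1
Z = -66139/5 (Z = -13239 - (-1)*56/5 = -13239 - 1*(-56/5) = -13239 + 56/5 = -66139/5 ≈ -13228.)
b(-34) + Z = 1 - 66139/5 = -66134/5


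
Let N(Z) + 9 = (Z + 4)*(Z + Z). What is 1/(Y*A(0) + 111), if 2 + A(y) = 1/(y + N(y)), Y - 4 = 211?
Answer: -9/3086 ≈ -0.0029164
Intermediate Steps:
Y = 215 (Y = 4 + 211 = 215)
N(Z) = -9 + 2*Z*(4 + Z) (N(Z) = -9 + (Z + 4)*(Z + Z) = -9 + (4 + Z)*(2*Z) = -9 + 2*Z*(4 + Z))
A(y) = -2 + 1/(-9 + 2*y² + 9*y) (A(y) = -2 + 1/(y + (-9 + 2*y² + 8*y)) = -2 + 1/(-9 + 2*y² + 9*y))
1/(Y*A(0) + 111) = 1/(215*((19 - 18*0 - 4*0²)/(-9 + 2*0² + 9*0)) + 111) = 1/(215*((19 + 0 - 4*0)/(-9 + 2*0 + 0)) + 111) = 1/(215*((19 + 0 + 0)/(-9 + 0 + 0)) + 111) = 1/(215*(19/(-9)) + 111) = 1/(215*(-⅑*19) + 111) = 1/(215*(-19/9) + 111) = 1/(-4085/9 + 111) = 1/(-3086/9) = -9/3086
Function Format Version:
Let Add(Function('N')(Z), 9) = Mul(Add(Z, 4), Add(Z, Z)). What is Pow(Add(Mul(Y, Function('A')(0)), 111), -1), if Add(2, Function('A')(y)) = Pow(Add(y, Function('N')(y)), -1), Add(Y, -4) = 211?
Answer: Rational(-9, 3086) ≈ -0.0029164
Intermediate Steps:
Y = 215 (Y = Add(4, 211) = 215)
Function('N')(Z) = Add(-9, Mul(2, Z, Add(4, Z))) (Function('N')(Z) = Add(-9, Mul(Add(Z, 4), Add(Z, Z))) = Add(-9, Mul(Add(4, Z), Mul(2, Z))) = Add(-9, Mul(2, Z, Add(4, Z))))
Function('A')(y) = Add(-2, Pow(Add(-9, Mul(2, Pow(y, 2)), Mul(9, y)), -1)) (Function('A')(y) = Add(-2, Pow(Add(y, Add(-9, Mul(2, Pow(y, 2)), Mul(8, y))), -1)) = Add(-2, Pow(Add(-9, Mul(2, Pow(y, 2)), Mul(9, y)), -1)))
Pow(Add(Mul(Y, Function('A')(0)), 111), -1) = Pow(Add(Mul(215, Mul(Pow(Add(-9, Mul(2, Pow(0, 2)), Mul(9, 0)), -1), Add(19, Mul(-18, 0), Mul(-4, Pow(0, 2))))), 111), -1) = Pow(Add(Mul(215, Mul(Pow(Add(-9, Mul(2, 0), 0), -1), Add(19, 0, Mul(-4, 0)))), 111), -1) = Pow(Add(Mul(215, Mul(Pow(Add(-9, 0, 0), -1), Add(19, 0, 0))), 111), -1) = Pow(Add(Mul(215, Mul(Pow(-9, -1), 19)), 111), -1) = Pow(Add(Mul(215, Mul(Rational(-1, 9), 19)), 111), -1) = Pow(Add(Mul(215, Rational(-19, 9)), 111), -1) = Pow(Add(Rational(-4085, 9), 111), -1) = Pow(Rational(-3086, 9), -1) = Rational(-9, 3086)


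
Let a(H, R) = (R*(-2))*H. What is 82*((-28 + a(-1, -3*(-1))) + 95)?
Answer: 5986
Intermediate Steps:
a(H, R) = -2*H*R (a(H, R) = (-2*R)*H = -2*H*R)
82*((-28 + a(-1, -3*(-1))) + 95) = 82*((-28 - 2*(-1)*(-3*(-1))) + 95) = 82*((-28 - 2*(-1)*3) + 95) = 82*((-28 + 6) + 95) = 82*(-22 + 95) = 82*73 = 5986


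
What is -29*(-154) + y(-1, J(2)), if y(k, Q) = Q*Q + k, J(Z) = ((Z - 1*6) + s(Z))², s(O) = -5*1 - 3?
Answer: 25201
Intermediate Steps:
s(O) = -8 (s(O) = -5 - 3 = -8)
J(Z) = (-14 + Z)² (J(Z) = ((Z - 1*6) - 8)² = ((Z - 6) - 8)² = ((-6 + Z) - 8)² = (-14 + Z)²)
y(k, Q) = k + Q² (y(k, Q) = Q² + k = k + Q²)
-29*(-154) + y(-1, J(2)) = -29*(-154) + (-1 + ((-14 + 2)²)²) = 4466 + (-1 + ((-12)²)²) = 4466 + (-1 + 144²) = 4466 + (-1 + 20736) = 4466 + 20735 = 25201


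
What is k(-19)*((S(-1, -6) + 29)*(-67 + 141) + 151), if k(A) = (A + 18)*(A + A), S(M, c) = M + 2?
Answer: 90098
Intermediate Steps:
S(M, c) = 2 + M
k(A) = 2*A*(18 + A) (k(A) = (18 + A)*(2*A) = 2*A*(18 + A))
k(-19)*((S(-1, -6) + 29)*(-67 + 141) + 151) = (2*(-19)*(18 - 19))*(((2 - 1) + 29)*(-67 + 141) + 151) = (2*(-19)*(-1))*((1 + 29)*74 + 151) = 38*(30*74 + 151) = 38*(2220 + 151) = 38*2371 = 90098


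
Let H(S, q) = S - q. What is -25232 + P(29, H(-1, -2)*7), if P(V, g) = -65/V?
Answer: -731793/29 ≈ -25234.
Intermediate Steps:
-25232 + P(29, H(-1, -2)*7) = -25232 - 65/29 = -731793/29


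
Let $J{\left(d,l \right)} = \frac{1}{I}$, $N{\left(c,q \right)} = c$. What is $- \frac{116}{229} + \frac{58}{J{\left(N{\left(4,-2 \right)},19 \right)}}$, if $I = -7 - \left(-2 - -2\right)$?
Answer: $- \frac{93090}{229} \approx -406.51$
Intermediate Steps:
$I = -7$ ($I = -7 - \left(-2 + 2\right) = -7 - 0 = -7 + 0 = -7$)
$J{\left(d,l \right)} = - \frac{1}{7}$ ($J{\left(d,l \right)} = \frac{1}{-7} = - \frac{1}{7}$)
$- \frac{116}{229} + \frac{58}{J{\left(N{\left(4,-2 \right)},19 \right)}} = - \frac{116}{229} + \frac{58}{- \frac{1}{7}} = \left(-116\right) \frac{1}{229} + 58 \left(-7\right) = - \frac{116}{229} - 406 = - \frac{93090}{229}$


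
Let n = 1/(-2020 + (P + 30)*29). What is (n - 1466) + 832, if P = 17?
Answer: -416539/657 ≈ -634.00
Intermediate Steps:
n = -1/657 (n = 1/(-2020 + (17 + 30)*29) = 1/(-2020 + 47*29) = 1/(-2020 + 1363) = 1/(-657) = -1/657 ≈ -0.0015221)
(n - 1466) + 832 = (-1/657 - 1466) + 832 = -963163/657 + 832 = -416539/657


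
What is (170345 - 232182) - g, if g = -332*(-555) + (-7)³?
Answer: -245754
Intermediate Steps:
g = 183917 (g = 184260 - 343 = 183917)
(170345 - 232182) - g = (170345 - 232182) - 1*183917 = -61837 - 183917 = -245754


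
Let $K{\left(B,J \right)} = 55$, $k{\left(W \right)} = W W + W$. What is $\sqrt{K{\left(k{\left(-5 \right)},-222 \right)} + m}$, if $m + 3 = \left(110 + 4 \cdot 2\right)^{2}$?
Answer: $2 \sqrt{3494} \approx 118.22$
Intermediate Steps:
$k{\left(W \right)} = W + W^{2}$ ($k{\left(W \right)} = W^{2} + W = W + W^{2}$)
$m = 13921$ ($m = -3 + \left(110 + 4 \cdot 2\right)^{2} = -3 + \left(110 + 8\right)^{2} = -3 + 118^{2} = -3 + 13924 = 13921$)
$\sqrt{K{\left(k{\left(-5 \right)},-222 \right)} + m} = \sqrt{55 + 13921} = \sqrt{13976} = 2 \sqrt{3494}$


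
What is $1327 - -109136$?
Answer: $110463$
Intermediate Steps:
$1327 - -109136 = 1327 + 109136 = 110463$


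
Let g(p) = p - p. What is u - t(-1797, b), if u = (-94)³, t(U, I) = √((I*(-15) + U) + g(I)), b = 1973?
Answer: -830584 - 12*I*√218 ≈ -8.3058e+5 - 177.18*I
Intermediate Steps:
g(p) = 0
t(U, I) = √(U - 15*I) (t(U, I) = √((I*(-15) + U) + 0) = √((-15*I + U) + 0) = √((U - 15*I) + 0) = √(U - 15*I))
u = -830584
u - t(-1797, b) = -830584 - √(-1797 - 15*1973) = -830584 - √(-1797 - 29595) = -830584 - √(-31392) = -830584 - 12*I*√218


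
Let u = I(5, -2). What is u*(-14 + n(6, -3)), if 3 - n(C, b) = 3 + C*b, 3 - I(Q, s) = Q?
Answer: -8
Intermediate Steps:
I(Q, s) = 3 - Q
n(C, b) = -C*b (n(C, b) = 3 - (3 + C*b) = 3 + (-3 - C*b) = -C*b)
u = -2 (u = 3 - 1*5 = 3 - 5 = -2)
u*(-14 + n(6, -3)) = -2*(-14 - 1*6*(-3)) = -2*(-14 + 18) = -2*4 = -8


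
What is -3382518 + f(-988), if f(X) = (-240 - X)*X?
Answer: -4121542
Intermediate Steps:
f(X) = X*(-240 - X)
-3382518 + f(-988) = -3382518 - 1*(-988)*(240 - 988) = -3382518 - 1*(-988)*(-748) = -3382518 - 739024 = -4121542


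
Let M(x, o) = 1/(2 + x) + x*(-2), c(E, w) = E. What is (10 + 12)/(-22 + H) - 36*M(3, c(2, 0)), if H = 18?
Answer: 2033/10 ≈ 203.30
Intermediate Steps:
M(x, o) = 1/(2 + x) - 2*x
(10 + 12)/(-22 + H) - 36*M(3, c(2, 0)) = (10 + 12)/(-22 + 18) - 36*(1 - 4*3 - 2*3**2)/(2 + 3) = 22/(-4) - 36*(1 - 12 - 2*9)/5 = 22*(-1/4) - 36*(1 - 12 - 18)/5 = -11/2 - 36*(-29)/5 = -11/2 - 36*(-29/5) = -11/2 + 1044/5 = 2033/10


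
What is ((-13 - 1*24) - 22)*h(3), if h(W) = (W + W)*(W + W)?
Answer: -2124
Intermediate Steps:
h(W) = 4*W² (h(W) = (2*W)*(2*W) = 4*W²)
((-13 - 1*24) - 22)*h(3) = ((-13 - 1*24) - 22)*(4*3²) = ((-13 - 24) - 22)*(4*9) = (-37 - 22)*36 = -59*36 = -2124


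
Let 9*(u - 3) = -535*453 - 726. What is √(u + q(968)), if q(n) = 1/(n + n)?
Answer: I*√52283615/44 ≈ 164.33*I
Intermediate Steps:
u = -27006 (u = 3 + (-535*453 - 726)/9 = 3 + (-242355 - 726)/9 = 3 + (⅑)*(-243081) = 3 - 27009 = -27006)
q(n) = 1/(2*n)
√(u + q(968)) = √(-27006 + (½)/968) = √(-27006 + (½)*(1/968)) = √(-27006 + 1/1936) = √(-52283615/1936) = I*√52283615/44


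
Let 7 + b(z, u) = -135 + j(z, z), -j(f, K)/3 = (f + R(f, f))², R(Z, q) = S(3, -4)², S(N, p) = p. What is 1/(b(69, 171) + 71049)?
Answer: 1/49232 ≈ 2.0312e-5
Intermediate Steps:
R(Z, q) = 16 (R(Z, q) = (-4)² = 16)
j(f, K) = -3*(16 + f)² (j(f, K) = -3*(f + 16)² = -3*(16 + f)²)
b(z, u) = -142 - 3*(16 + z)² (b(z, u) = -7 + (-135 - 3*(16 + z)²) = -142 - 3*(16 + z)²)
1/(b(69, 171) + 71049) = 1/((-142 - 3*(16 + 69)²) + 71049) = 1/((-142 - 3*85²) + 71049) = 1/((-142 - 3*7225) + 71049) = 1/((-142 - 21675) + 71049) = 1/(-21817 + 71049) = 1/49232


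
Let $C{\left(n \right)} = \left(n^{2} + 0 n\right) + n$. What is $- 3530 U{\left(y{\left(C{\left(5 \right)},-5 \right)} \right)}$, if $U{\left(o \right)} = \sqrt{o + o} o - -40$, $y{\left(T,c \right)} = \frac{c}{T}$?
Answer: $-141200 + \frac{1765 i \sqrt{3}}{9} \approx -1.412 \cdot 10^{5} + 339.67 i$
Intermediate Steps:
$C{\left(n \right)} = n + n^{2}$ ($C{\left(n \right)} = \left(n^{2} + 0\right) + n = n^{2} + n = n + n^{2}$)
$U{\left(o \right)} = 40 + \sqrt{2} o^{\frac{3}{2}}$ ($U{\left(o \right)} = \sqrt{2 o} o + 40 = \sqrt{2} \sqrt{o} o + 40 = \sqrt{2} o^{\frac{3}{2}} + 40 = 40 + \sqrt{2} o^{\frac{3}{2}}$)
$- 3530 U{\left(y{\left(C{\left(5 \right)},-5 \right)} \right)} = - 3530 \left(40 + \sqrt{2} \left(- \frac{5}{5 \left(1 + 5\right)}\right)^{\frac{3}{2}}\right) = - 3530 \left(40 + \sqrt{2} \left(- \frac{5}{5 \cdot 6}\right)^{\frac{3}{2}}\right) = - 3530 \left(40 + \sqrt{2} \left(- \frac{5}{30}\right)^{\frac{3}{2}}\right) = - 3530 \left(40 + \sqrt{2} \left(\left(-5\right) \frac{1}{30}\right)^{\frac{3}{2}}\right) = - 3530 \left(40 + \sqrt{2} \left(- \frac{1}{6}\right)^{\frac{3}{2}}\right) = - 3530 \left(40 + \sqrt{2} \left(- \frac{i \sqrt{6}}{36}\right)\right) = - 3530 \left(40 - \frac{i \sqrt{3}}{18}\right) = -141200 + \frac{1765 i \sqrt{3}}{9}$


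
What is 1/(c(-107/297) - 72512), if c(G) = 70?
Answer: -1/72442 ≈ -1.3804e-5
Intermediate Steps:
1/(c(-107/297) - 72512) = 1/(70 - 72512) = 1/(-72442) = -1/72442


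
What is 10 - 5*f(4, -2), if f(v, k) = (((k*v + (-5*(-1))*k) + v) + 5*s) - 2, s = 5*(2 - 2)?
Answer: 90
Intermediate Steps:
s = 0 (s = 5*0 = 0)
f(v, k) = -2 + v + 5*k + k*v (f(v, k) = (((k*v + (-5*(-1))*k) + v) + 5*0) - 2 = (((k*v + 5*k) + v) + 0) - 2 = (((5*k + k*v) + v) + 0) - 2 = ((v + 5*k + k*v) + 0) - 2 = (v + 5*k + k*v) - 2 = -2 + v + 5*k + k*v)
10 - 5*f(4, -2) = 10 - 5*(-2 + 4 + 5*(-2) - 2*4) = 10 - 5*(-2 + 4 - 10 - 8) = 10 - 5*(-16) = 10 + 80 = 90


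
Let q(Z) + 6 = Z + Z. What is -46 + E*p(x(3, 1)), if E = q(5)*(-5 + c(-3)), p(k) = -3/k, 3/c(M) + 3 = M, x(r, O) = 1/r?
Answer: 152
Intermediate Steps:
c(M) = 3/(-3 + M)
q(Z) = -6 + 2*Z (q(Z) = -6 + (Z + Z) = -6 + 2*Z)
E = -22 (E = (-6 + 2*5)*(-5 + 3/(-3 - 3)) = (-6 + 10)*(-5 + 3/(-6)) = 4*(-5 + 3*(-⅙)) = 4*(-5 - ½) = 4*(-11/2) = -22)
-46 + E*p(x(3, 1)) = -46 - (-66)/(1/3) = -46 - (-66)/⅓ = -46 - (-66)*3 = -46 - 22*(-9) = -46 + 198 = 152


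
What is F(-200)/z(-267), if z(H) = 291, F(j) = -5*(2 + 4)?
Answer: -10/97 ≈ -0.10309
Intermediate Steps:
F(j) = -30 (F(j) = -5*6 = -30)
F(-200)/z(-267) = -30/291 = -30*1/291 = -10/97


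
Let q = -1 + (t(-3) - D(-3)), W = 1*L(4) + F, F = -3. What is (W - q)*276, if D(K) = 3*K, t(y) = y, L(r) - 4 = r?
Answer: 0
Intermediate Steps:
L(r) = 4 + r
W = 5 (W = 1*(4 + 4) - 3 = 1*8 - 3 = 8 - 3 = 5)
q = 5 (q = -1 + (-3 - 3*(-3)) = -1 + (-3 - 1*(-9)) = -1 + (-3 + 9) = -1 + 6 = 5)
(W - q)*276 = (5 - 1*5)*276 = (5 - 5)*276 = 0*276 = 0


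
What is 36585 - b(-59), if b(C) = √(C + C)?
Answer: 36585 - I*√118 ≈ 36585.0 - 10.863*I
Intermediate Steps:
b(C) = √2*√C (b(C) = √(2*C) = √2*√C)
36585 - b(-59) = 36585 - √2*√(-59) = 36585 - √2*I*√59 = 36585 - I*√118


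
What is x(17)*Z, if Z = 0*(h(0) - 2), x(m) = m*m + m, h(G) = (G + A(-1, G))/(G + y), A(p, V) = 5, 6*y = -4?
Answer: 0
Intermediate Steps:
y = -⅔ (y = (⅙)*(-4) = -⅔ ≈ -0.66667)
h(G) = (5 + G)/(-⅔ + G) (h(G) = (G + 5)/(G - ⅔) = (5 + G)/(-⅔ + G))
x(m) = m + m² (x(m) = m² + m = m + m²)
Z = 0 (Z = 0*(3*(5 + 0)/(-2 + 3*0) - 2) = 0*(3*5/(-2 + 0) - 2) = 0*(3*5/(-2) - 2) = 0*(3*(-½)*5 - 2) = 0*(-15/2 - 2) = 0*(-19/2) = 0)
x(17)*Z = (17*(1 + 17))*0 = (17*18)*0 = 306*0 = 0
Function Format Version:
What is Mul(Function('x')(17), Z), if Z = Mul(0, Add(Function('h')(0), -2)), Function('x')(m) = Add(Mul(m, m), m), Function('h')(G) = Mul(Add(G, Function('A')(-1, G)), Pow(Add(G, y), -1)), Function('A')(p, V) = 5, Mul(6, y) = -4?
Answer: 0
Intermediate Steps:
y = Rational(-2, 3) (y = Mul(Rational(1, 6), -4) = Rational(-2, 3) ≈ -0.66667)
Function('h')(G) = Mul(Pow(Add(Rational(-2, 3), G), -1), Add(5, G)) (Function('h')(G) = Mul(Add(G, 5), Pow(Add(G, Rational(-2, 3)), -1)) = Mul(Add(5, G), Pow(Add(Rational(-2, 3), G), -1)) = Mul(Pow(Add(Rational(-2, 3), G), -1), Add(5, G)))
Function('x')(m) = Add(m, Pow(m, 2)) (Function('x')(m) = Add(Pow(m, 2), m) = Add(m, Pow(m, 2)))
Z = 0 (Z = Mul(0, Add(Mul(3, Pow(Add(-2, Mul(3, 0)), -1), Add(5, 0)), -2)) = Mul(0, Add(Mul(3, Pow(Add(-2, 0), -1), 5), -2)) = Mul(0, Add(Mul(3, Pow(-2, -1), 5), -2)) = Mul(0, Add(Mul(3, Rational(-1, 2), 5), -2)) = Mul(0, Add(Rational(-15, 2), -2)) = Mul(0, Rational(-19, 2)) = 0)
Mul(Function('x')(17), Z) = Mul(Mul(17, Add(1, 17)), 0) = Mul(Mul(17, 18), 0) = Mul(306, 0) = 0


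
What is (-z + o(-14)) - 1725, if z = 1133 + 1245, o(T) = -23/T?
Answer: -57419/14 ≈ -4101.4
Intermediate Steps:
z = 2378
(-z + o(-14)) - 1725 = (-1*2378 - 23/(-14)) - 1725 = (-2378 - 23*(-1/14)) - 1725 = (-2378 + 23/14) - 1725 = -33269/14 - 1725 = -57419/14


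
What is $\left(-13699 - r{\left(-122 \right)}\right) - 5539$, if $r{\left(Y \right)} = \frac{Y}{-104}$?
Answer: $- \frac{1000437}{52} \approx -19239.0$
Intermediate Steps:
$r{\left(Y \right)} = - \frac{Y}{104}$ ($r{\left(Y \right)} = Y \left(- \frac{1}{104}\right) = - \frac{Y}{104}$)
$\left(-13699 - r{\left(-122 \right)}\right) - 5539 = \left(-13699 - \left(- \frac{1}{104}\right) \left(-122\right)\right) - 5539 = \left(-13699 - \frac{61}{52}\right) - 5539 = - \frac{712409}{52} - 5539 = - \frac{1000437}{52}$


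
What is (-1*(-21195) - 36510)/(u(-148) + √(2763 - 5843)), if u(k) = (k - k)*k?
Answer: 3063*I*√770/308 ≈ 275.96*I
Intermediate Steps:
u(k) = 0 (u(k) = 0*k = 0)
(-1*(-21195) - 36510)/(u(-148) + √(2763 - 5843)) = (-1*(-21195) - 36510)/(0 + √(2763 - 5843)) = (21195 - 36510)/(0 + √(-3080)) = -15315/(0 + 2*I*√770) = -15315*(-I*√770/1540) = -(-3063)*I*√770/308 = 3063*I*√770/308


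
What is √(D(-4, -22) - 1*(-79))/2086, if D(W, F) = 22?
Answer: √101/2086 ≈ 0.0048178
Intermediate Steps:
√(D(-4, -22) - 1*(-79))/2086 = √(22 - 1*(-79))/2086 = √(22 + 79)*(1/2086) = √101*(1/2086) = √101/2086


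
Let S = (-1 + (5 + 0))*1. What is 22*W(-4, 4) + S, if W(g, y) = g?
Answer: -84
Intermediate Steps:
S = 4 (S = (-1 + 5)*1 = 4*1 = 4)
22*W(-4, 4) + S = 22*(-4) + 4 = -88 + 4 = -84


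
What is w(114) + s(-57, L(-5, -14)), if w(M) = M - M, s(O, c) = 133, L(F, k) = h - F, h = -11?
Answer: 133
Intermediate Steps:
L(F, k) = -11 - F
w(M) = 0
w(114) + s(-57, L(-5, -14)) = 0 + 133 = 133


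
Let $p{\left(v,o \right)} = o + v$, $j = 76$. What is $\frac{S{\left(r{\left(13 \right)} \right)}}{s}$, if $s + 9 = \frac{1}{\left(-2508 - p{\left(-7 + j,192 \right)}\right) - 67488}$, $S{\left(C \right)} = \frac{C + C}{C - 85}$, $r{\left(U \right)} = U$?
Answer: $\frac{304447}{7587768} \approx 0.040123$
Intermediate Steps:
$S{\left(C \right)} = \frac{2 C}{-85 + C}$
$s = - \frac{632314}{70257}$ ($s = -9 + \frac{1}{\left(-2508 - \left(192 + \left(-7 + 76\right)\right)\right) - 67488} = -9 + \frac{1}{\left(-2508 - \left(192 + 69\right)\right) - 67488} = -9 + \frac{1}{\left(-2508 - 261\right) - 67488} = -9 + \frac{1}{-2769 - 67488} = -9 + \frac{1}{-70257} = -9 - \frac{1}{70257} = - \frac{632314}{70257} \approx -9.0$)
$\frac{S{\left(r{\left(13 \right)} \right)}}{s} = \frac{2 \cdot 13 \frac{1}{-85 + 13}}{- \frac{632314}{70257}} = 2 \cdot 13 \frac{1}{-72} \left(- \frac{70257}{632314}\right) = 2 \cdot 13 \left(- \frac{1}{72}\right) \left(- \frac{70257}{632314}\right) = \left(- \frac{13}{36}\right) \left(- \frac{70257}{632314}\right) = \frac{304447}{7587768}$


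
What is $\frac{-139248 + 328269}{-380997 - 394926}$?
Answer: $- \frac{63007}{258641} \approx -0.24361$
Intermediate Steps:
$\frac{-139248 + 328269}{-380997 - 394926} = \frac{189021}{-775923} = 189021 \left(- \frac{1}{775923}\right) = - \frac{63007}{258641}$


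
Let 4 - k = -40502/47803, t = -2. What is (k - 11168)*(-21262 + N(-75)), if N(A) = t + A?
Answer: 1626739614630/6829 ≈ 2.3821e+8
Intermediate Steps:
N(A) = -2 + A
k = 33102/6829 (k = 4 - (-40502)/47803 = 4 - 1*(-5786/6829) = 4 + 5786/6829 = 33102/6829 ≈ 4.8473)
(k - 11168)*(-21262 + N(-75)) = (33102/6829 - 11168)*(-21262 + (-2 - 75)) = -76233170*(-21262 - 77)/6829 = -76233170/6829*(-21339) = 1626739614630/6829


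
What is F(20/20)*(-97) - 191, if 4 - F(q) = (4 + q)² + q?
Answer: 1943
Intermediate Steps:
F(q) = 4 - q - (4 + q)² (F(q) = 4 - ((4 + q)² + q) = 4 - (q + (4 + q)²) = 4 + (-q - (4 + q)²) = 4 - q - (4 + q)²)
F(20/20)*(-97) - 191 = (4 - 20/20 - (4 + 20/20)²)*(-97) - 191 = (4 - 20/20 - (4 + 20*(1/20))²)*(-97) - 191 = (4 - 1*1 - (4 + 1)²)*(-97) - 191 = (4 - 1 - 1*5²)*(-97) - 191 = (4 - 1 - 1*25)*(-97) - 191 = (4 - 1 - 25)*(-97) - 191 = -22*(-97) - 191 = 2134 - 191 = 1943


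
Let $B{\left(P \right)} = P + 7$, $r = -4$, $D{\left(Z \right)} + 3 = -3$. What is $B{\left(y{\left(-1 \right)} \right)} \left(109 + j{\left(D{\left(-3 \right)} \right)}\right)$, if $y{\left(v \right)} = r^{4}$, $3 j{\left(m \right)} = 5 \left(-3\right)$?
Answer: $27352$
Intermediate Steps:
$D{\left(Z \right)} = -6$ ($D{\left(Z \right)} = -3 - 3 = -6$)
$j{\left(m \right)} = -5$ ($j{\left(m \right)} = \frac{5 \left(-3\right)}{3} = \frac{1}{3} \left(-15\right) = -5$)
$y{\left(v \right)} = 256$ ($y{\left(v \right)} = \left(-4\right)^{4} = 256$)
$B{\left(P \right)} = 7 + P$
$B{\left(y{\left(-1 \right)} \right)} \left(109 + j{\left(D{\left(-3 \right)} \right)}\right) = \left(7 + 256\right) \left(109 - 5\right) = 263 \cdot 104 = 27352$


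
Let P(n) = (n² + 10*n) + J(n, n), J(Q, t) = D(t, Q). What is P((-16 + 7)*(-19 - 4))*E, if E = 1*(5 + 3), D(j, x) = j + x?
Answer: 362664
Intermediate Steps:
J(Q, t) = Q + t (J(Q, t) = t + Q = Q + t)
E = 8 (E = 1*8 = 8)
P(n) = n² + 12*n (P(n) = (n² + 10*n) + (n + n) = (n² + 10*n) + 2*n = n² + 12*n)
P((-16 + 7)*(-19 - 4))*E = (((-16 + 7)*(-19 - 4))*(12 + (-16 + 7)*(-19 - 4)))*8 = ((-9*(-23))*(12 - 9*(-23)))*8 = (207*(12 + 207))*8 = (207*219)*8 = 45333*8 = 362664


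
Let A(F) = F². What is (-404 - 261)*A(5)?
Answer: -16625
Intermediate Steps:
(-404 - 261)*A(5) = (-404 - 261)*5² = -665*25 = -16625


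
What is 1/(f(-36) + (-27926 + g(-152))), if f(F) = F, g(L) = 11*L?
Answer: -1/29634 ≈ -3.3745e-5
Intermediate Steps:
1/(f(-36) + (-27926 + g(-152))) = 1/(-36 + (-27926 + 11*(-152))) = 1/(-36 + (-27926 - 1672)) = 1/(-36 - 29598) = 1/(-29634) = -1/29634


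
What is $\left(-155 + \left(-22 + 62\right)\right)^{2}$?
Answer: $13225$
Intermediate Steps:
$\left(-155 + \left(-22 + 62\right)\right)^{2} = \left(-155 + 40\right)^{2} = \left(-115\right)^{2} = 13225$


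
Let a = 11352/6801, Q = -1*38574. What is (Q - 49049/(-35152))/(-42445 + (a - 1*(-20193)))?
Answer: 236448832241/136393816000 ≈ 1.7336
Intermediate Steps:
Q = -38574
a = 3784/2267 (a = 11352*(1/6801) = 3784/2267 ≈ 1.6692)
(Q - 49049/(-35152))/(-42445 + (a - 1*(-20193))) = (-38574 - 49049/(-35152))/(-42445 + (3784/2267 - 1*(-20193))) = (-38574 - 49049*(-1/35152))/(-42445 + (3784/2267 + 20193)) = (-38574 + 3773/2704)/(-42445 + 45781315/2267) = -104300323/(2704*(-50441500/2267)) = -104300323/2704*(-2267/50441500) = 236448832241/136393816000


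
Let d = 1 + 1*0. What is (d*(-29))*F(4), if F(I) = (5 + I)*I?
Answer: -1044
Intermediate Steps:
d = 1 (d = 1 + 0 = 1)
F(I) = I*(5 + I)
(d*(-29))*F(4) = (1*(-29))*(4*(5 + 4)) = -116*9 = -29*36 = -1044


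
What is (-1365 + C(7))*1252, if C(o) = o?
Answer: -1700216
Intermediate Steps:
(-1365 + C(7))*1252 = (-1365 + 7)*1252 = -1358*1252 = -1700216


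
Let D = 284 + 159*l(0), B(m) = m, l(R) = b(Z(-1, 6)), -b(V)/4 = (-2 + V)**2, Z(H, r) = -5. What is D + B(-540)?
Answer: -31420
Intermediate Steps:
b(V) = -4*(-2 + V)**2
l(R) = -196 (l(R) = -4*(-2 - 5)**2 = -4*(-7)**2 = -4*49 = -196)
D = -30880 (D = 284 + 159*(-196) = 284 - 31164 = -30880)
D + B(-540) = -30880 - 540 = -31420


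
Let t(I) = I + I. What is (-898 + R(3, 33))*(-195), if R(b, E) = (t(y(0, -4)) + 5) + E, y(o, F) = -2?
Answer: 168480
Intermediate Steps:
t(I) = 2*I
R(b, E) = 1 + E (R(b, E) = (2*(-2) + 5) + E = (-4 + 5) + E = 1 + E)
(-898 + R(3, 33))*(-195) = (-898 + (1 + 33))*(-195) = (-898 + 34)*(-195) = -864*(-195) = 168480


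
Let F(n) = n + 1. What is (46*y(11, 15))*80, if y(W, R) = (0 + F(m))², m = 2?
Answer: 33120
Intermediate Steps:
F(n) = 1 + n
y(W, R) = 9 (y(W, R) = (0 + (1 + 2))² = (0 + 3)² = 3² = 9)
(46*y(11, 15))*80 = (46*9)*80 = 414*80 = 33120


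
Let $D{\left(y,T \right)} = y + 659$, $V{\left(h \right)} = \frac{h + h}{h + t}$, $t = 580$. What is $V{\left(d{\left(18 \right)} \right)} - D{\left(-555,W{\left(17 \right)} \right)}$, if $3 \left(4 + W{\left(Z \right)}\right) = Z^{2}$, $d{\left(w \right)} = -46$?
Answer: $- \frac{27814}{267} \approx -104.17$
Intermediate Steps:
$V{\left(h \right)} = \frac{2 h}{580 + h}$ ($V{\left(h \right)} = \frac{h + h}{h + 580} = \frac{2 h}{580 + h}$)
$W{\left(Z \right)} = -4 + \frac{Z^{2}}{3}$
$D{\left(y,T \right)} = 659 + y$
$V{\left(d{\left(18 \right)} \right)} - D{\left(-555,W{\left(17 \right)} \right)} = 2 \left(-46\right) \frac{1}{580 - 46} - \left(659 - 555\right) = 2 \left(-46\right) \frac{1}{534} - 104 = - \frac{46}{267} - 104 = - \frac{27814}{267}$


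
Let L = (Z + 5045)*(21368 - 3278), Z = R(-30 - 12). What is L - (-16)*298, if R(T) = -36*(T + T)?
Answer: 145972978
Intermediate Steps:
R(T) = -72*T
Z = 3024 (Z = -72*(-30 - 12) = -72*(-42) = 3024)
L = 145968210 (L = (3024 + 5045)*(21368 - 3278) = 8069*18090 = 145968210)
L - (-16)*298 = 145968210 - (-16)*298 = 145968210 - 1*(-4768) = 145968210 + 4768 = 145972978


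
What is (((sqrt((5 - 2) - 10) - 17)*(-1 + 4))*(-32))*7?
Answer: 11424 - 672*I*sqrt(7) ≈ 11424.0 - 1777.9*I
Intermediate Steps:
(((sqrt((5 - 2) - 10) - 17)*(-1 + 4))*(-32))*7 = (((sqrt(3 - 10) - 17)*3)*(-32))*7 = (((sqrt(-7) - 17)*3)*(-32))*7 = (((I*sqrt(7) - 17)*3)*(-32))*7 = (((-17 + I*sqrt(7))*3)*(-32))*7 = ((-51 + 3*I*sqrt(7))*(-32))*7 = (1632 - 96*I*sqrt(7))*7 = 11424 - 672*I*sqrt(7)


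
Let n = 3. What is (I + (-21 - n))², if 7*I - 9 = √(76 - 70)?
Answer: (159 - √6)²/49 ≈ 500.16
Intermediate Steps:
I = 9/7 + √6/7 (I = 9/7 + √(76 - 70)/7 = 9/7 + √6/7 ≈ 1.6356)
(I + (-21 - n))² = ((9/7 + √6/7) + (-21 - 1*3))² = ((9/7 + √6/7) + (-21 - 3))² = ((9/7 + √6/7) - 24)² = (-159/7 + √6/7)²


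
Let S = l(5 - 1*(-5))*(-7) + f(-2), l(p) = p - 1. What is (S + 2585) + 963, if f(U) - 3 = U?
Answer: 3486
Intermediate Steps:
f(U) = 3 + U
l(p) = -1 + p
S = -62 (S = (-1 + (5 - 1*(-5)))*(-7) + (3 - 2) = (-1 + (5 + 5))*(-7) + 1 = (-1 + 10)*(-7) + 1 = 9*(-7) + 1 = -63 + 1 = -62)
(S + 2585) + 963 = (-62 + 2585) + 963 = 2523 + 963 = 3486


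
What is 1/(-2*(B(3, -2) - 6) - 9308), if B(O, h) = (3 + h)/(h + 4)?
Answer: -1/9297 ≈ -0.00010756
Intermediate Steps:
B(O, h) = (3 + h)/(4 + h)
1/(-2*(B(3, -2) - 6) - 9308) = 1/(-2*((3 - 2)/(4 - 2) - 6) - 9308) = 1/(-2*(1/2 - 6) - 9308) = 1/(-2*((½)*1 - 6) - 9308) = 1/(-2*(½ - 6) - 9308) = 1/(-2*(-11/2) - 9308) = 1/(11 - 9308) = 1/(-9297) = -1/9297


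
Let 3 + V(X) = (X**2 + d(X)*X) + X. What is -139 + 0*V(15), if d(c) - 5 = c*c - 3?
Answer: -139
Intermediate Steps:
d(c) = 2 + c**2 (d(c) = 5 + (c*c - 3) = 5 + (c**2 - 3) = 5 + (-3 + c**2) = 2 + c**2)
V(X) = -3 + X + X**2 + X*(2 + X**2) (V(X) = -3 + ((X**2 + (2 + X**2)*X) + X) = -3 + ((X**2 + X*(2 + X**2)) + X) = -3 + (X + X**2 + X*(2 + X**2)) = -3 + X + X**2 + X*(2 + X**2))
-139 + 0*V(15) = -139 + 0*(-3 + 15**2 + 15**3 + 3*15) = -139 + 0*(-3 + 225 + 3375 + 45) = -139 + 0*3642 = -139 + 0 = -139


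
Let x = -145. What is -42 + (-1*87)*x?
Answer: 12573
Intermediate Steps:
-42 + (-1*87)*x = -42 - 1*87*(-145) = -42 - 87*(-145) = -42 + 12615 = 12573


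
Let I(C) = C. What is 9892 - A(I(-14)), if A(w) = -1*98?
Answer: 9990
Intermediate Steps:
A(w) = -98
9892 - A(I(-14)) = 9892 - 1*(-98) = 9892 + 98 = 9990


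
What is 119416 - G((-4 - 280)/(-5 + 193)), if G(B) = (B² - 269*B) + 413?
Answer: 261974933/2209 ≈ 1.1859e+5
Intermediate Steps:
G(B) = 413 + B² - 269*B
119416 - G((-4 - 280)/(-5 + 193)) = 119416 - (413 + ((-4 - 280)/(-5 + 193))² - 269*(-4 - 280)/(-5 + 193)) = 119416 - (413 + (-284/188)² - (-76396)/188) = 119416 - (413 + (-284*1/188)² - (-76396)/188) = 119416 - (413 + (-71/47)² - 269*(-71/47)) = 119416 - (413 + 5041/2209 + 19099/47) = 119416 - 1*1815011/2209 = 119416 - 1815011/2209 = 261974933/2209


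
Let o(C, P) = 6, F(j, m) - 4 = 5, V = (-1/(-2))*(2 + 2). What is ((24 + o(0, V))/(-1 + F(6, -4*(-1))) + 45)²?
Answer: 38025/16 ≈ 2376.6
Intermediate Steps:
V = 2 (V = -1*(-½)*4 = (½)*4 = 2)
F(j, m) = 9 (F(j, m) = 4 + 5 = 9)
((24 + o(0, V))/(-1 + F(6, -4*(-1))) + 45)² = ((24 + 6)/(-1 + 9) + 45)² = (30/8 + 45)² = (30*(⅛) + 45)² = (15/4 + 45)² = (195/4)² = 38025/16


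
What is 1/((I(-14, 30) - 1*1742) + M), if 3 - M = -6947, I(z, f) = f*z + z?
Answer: 1/4774 ≈ 0.00020947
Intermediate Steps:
I(z, f) = z + f*z
M = 6950 (M = 3 - 1*(-6947) = 3 + 6947 = 6950)
1/((I(-14, 30) - 1*1742) + M) = 1/((-14*(1 + 30) - 1*1742) + 6950) = 1/((-14*31 - 1742) + 6950) = 1/((-434 - 1742) + 6950) = 1/(-2176 + 6950) = 1/4774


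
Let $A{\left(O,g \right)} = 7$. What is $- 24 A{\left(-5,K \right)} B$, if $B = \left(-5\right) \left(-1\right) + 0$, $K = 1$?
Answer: $-840$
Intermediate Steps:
$B = 5$ ($B = 5 + 0 = 5$)
$- 24 A{\left(-5,K \right)} B = \left(-24\right) 7 \cdot 5 = \left(-168\right) 5 = -840$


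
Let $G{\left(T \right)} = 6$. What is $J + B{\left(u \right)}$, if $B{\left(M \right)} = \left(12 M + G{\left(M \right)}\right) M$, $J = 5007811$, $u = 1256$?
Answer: $23945779$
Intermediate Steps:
$B{\left(M \right)} = M \left(6 + 12 M\right)$ ($B{\left(M \right)} = \left(12 M + 6\right) M = \left(6 + 12 M\right) M = M \left(6 + 12 M\right)$)
$J + B{\left(u \right)} = 5007811 + 6 \cdot 1256 \left(1 + 2 \cdot 1256\right) = 5007811 + 6 \cdot 1256 \left(1 + 2512\right) = 5007811 + 6 \cdot 1256 \cdot 2513 = 5007811 + 18937968 = 23945779$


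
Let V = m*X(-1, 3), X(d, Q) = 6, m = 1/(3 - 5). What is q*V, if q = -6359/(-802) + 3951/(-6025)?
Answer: -105432819/4832050 ≈ -21.819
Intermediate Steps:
m = -1/2 (m = 1/(-2) = -1/2 ≈ -0.50000)
V = -3 (V = -1/2*6 = -3)
q = 35144273/4832050 (q = -6359*(-1/802) + 3951*(-1/6025) = 6359/802 - 3951/6025 = 35144273/4832050 ≈ 7.2732)
q*V = (35144273/4832050)*(-3) = -105432819/4832050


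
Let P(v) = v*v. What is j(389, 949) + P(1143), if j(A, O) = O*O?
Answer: 2207050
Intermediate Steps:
j(A, O) = O²
P(v) = v²
j(389, 949) + P(1143) = 949² + 1143² = 900601 + 1306449 = 2207050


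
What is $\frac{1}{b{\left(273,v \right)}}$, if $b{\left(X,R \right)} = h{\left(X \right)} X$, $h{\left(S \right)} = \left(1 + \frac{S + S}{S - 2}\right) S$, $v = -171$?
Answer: $\frac{271}{60890193} \approx 4.4506 \cdot 10^{-6}$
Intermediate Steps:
$h{\left(S \right)} = S \left(1 + \frac{2 S}{-2 + S}\right)$ ($h{\left(S \right)} = \left(1 + \frac{2 S}{-2 + S}\right) S = S \left(1 + \frac{2 S}{-2 + S}\right)$)
$b{\left(X,R \right)} = \frac{X^{2} \left(-2 + 3 X\right)}{-2 + X}$ ($b{\left(X,R \right)} = \frac{X \left(-2 + 3 X\right)}{-2 + X} X = \frac{X^{2} \left(-2 + 3 X\right)}{-2 + X}$)
$\frac{1}{b{\left(273,v \right)}} = \frac{1}{273^{2} \frac{1}{-2 + 273} \left(-2 + 3 \cdot 273\right)} = \frac{1}{74529 \cdot \frac{1}{271} \left(-2 + 819\right)} = \frac{1}{74529 \cdot \frac{1}{271} \cdot 817} = \frac{1}{\frac{60890193}{271}} = \frac{271}{60890193}$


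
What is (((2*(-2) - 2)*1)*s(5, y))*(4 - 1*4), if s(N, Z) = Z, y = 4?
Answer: 0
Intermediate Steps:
(((2*(-2) - 2)*1)*s(5, y))*(4 - 1*4) = (((2*(-2) - 2)*1)*4)*(4 - 1*4) = (((-4 - 2)*1)*4)*(4 - 4) = (-6*1*4)*0 = -6*4*0 = -24*0 = 0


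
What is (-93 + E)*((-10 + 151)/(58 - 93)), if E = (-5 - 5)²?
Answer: -141/5 ≈ -28.200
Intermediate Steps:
E = 100 (E = (-10)² = 100)
(-93 + E)*((-10 + 151)/(58 - 93)) = (-93 + 100)*((-10 + 151)/(58 - 93)) = 7*(141/(-35)) = 7*(141*(-1/35)) = 7*(-141/35) = -141/5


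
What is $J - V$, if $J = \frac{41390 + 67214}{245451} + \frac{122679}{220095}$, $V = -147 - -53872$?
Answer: $- \frac{322478536760224}{6002504205} \approx -53724.0$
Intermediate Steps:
$V = 53725$ ($V = -147 + 53872 = 53725$)
$J = \frac{6001653401}{6002504205}$ ($J = 108604 \cdot \frac{1}{245451} + 122679 \cdot \frac{1}{220095} = \frac{108604}{245451} + \frac{13631}{24455} = \frac{6001653401}{6002504205} \approx 0.99986$)
$J - V = \frac{6001653401}{6002504205} - 53725 = - \frac{322478536760224}{6002504205}$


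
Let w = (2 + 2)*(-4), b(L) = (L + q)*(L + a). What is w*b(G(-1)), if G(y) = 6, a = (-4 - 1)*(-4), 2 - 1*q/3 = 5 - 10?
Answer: -11232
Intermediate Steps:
q = 21 (q = 6 - 3*(5 - 10) = 6 - 3*(-5) = 6 + 15 = 21)
a = 20 (a = -5*(-4) = 20)
b(L) = (20 + L)*(21 + L) (b(L) = (L + 21)*(L + 20) = (21 + L)*(20 + L) = (20 + L)*(21 + L))
w = -16 (w = 4*(-4) = -16)
w*b(G(-1)) = -16*(420 + 6² + 41*6) = -16*(420 + 36 + 246) = -16*702 = -11232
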